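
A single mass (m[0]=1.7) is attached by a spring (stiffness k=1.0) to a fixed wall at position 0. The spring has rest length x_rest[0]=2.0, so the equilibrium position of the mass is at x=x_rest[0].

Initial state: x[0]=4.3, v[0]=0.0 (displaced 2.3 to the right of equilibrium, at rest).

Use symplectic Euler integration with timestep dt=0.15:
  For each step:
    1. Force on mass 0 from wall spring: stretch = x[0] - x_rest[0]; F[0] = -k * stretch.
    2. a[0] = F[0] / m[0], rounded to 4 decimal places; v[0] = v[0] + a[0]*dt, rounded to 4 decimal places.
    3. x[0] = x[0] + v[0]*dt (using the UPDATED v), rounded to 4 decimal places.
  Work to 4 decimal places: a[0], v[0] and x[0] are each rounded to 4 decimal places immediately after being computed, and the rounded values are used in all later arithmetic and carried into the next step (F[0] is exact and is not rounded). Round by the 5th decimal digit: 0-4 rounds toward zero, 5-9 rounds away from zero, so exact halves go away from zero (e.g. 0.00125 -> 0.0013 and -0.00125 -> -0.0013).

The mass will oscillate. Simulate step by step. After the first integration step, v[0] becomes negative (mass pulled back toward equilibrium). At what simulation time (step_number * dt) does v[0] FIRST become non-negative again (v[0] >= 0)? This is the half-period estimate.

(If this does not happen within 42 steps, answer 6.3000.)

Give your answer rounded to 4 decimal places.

Answer: 4.2000

Derivation:
Step 0: x=[4.3000] v=[0.0000]
Step 1: x=[4.2696] v=[-0.2029]
Step 2: x=[4.2091] v=[-0.4032]
Step 3: x=[4.1194] v=[-0.5981]
Step 4: x=[4.0016] v=[-0.7851]
Step 5: x=[3.8573] v=[-0.9617]
Step 6: x=[3.6885] v=[-1.1256]
Step 7: x=[3.4973] v=[-1.2746]
Step 8: x=[3.2863] v=[-1.4067]
Step 9: x=[3.0583] v=[-1.5202]
Step 10: x=[2.8163] v=[-1.6136]
Step 11: x=[2.5635] v=[-1.6856]
Step 12: x=[2.3032] v=[-1.7353]
Step 13: x=[2.0389] v=[-1.7621]
Step 14: x=[1.7741] v=[-1.7655]
Step 15: x=[1.5123] v=[-1.7456]
Step 16: x=[1.2569] v=[-1.7026]
Step 17: x=[1.0114] v=[-1.6370]
Step 18: x=[0.7789] v=[-1.5498]
Step 19: x=[0.5626] v=[-1.4421]
Step 20: x=[0.3653] v=[-1.3153]
Step 21: x=[0.1896] v=[-1.1711]
Step 22: x=[0.0379] v=[-1.0114]
Step 23: x=[-0.0878] v=[-0.8383]
Step 24: x=[-0.1859] v=[-0.6541]
Step 25: x=[-0.2551] v=[-0.4612]
Step 26: x=[-0.2944] v=[-0.2622]
Step 27: x=[-0.3034] v=[-0.0598]
Step 28: x=[-0.2819] v=[0.1434]
First v>=0 after going negative at step 28, time=4.2000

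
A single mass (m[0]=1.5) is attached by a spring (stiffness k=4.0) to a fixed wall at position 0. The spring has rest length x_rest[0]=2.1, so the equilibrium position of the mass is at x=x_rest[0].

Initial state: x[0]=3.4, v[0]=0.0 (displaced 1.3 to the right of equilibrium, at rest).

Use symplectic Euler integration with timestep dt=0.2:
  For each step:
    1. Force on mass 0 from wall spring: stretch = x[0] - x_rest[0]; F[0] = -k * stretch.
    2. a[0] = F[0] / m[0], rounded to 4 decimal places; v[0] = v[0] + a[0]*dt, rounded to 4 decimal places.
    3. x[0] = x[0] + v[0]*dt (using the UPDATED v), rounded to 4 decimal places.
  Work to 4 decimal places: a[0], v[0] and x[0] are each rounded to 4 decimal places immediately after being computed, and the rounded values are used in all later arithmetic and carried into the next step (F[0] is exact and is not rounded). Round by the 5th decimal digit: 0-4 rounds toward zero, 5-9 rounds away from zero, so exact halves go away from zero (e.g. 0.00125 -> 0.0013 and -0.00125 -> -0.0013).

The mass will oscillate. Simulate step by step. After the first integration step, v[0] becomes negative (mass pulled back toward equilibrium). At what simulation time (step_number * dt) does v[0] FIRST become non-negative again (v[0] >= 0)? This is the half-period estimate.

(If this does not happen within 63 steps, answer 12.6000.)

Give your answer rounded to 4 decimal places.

Step 0: x=[3.4000] v=[0.0000]
Step 1: x=[3.2613] v=[-0.6933]
Step 2: x=[2.9988] v=[-1.3127]
Step 3: x=[2.6404] v=[-1.7921]
Step 4: x=[2.2243] v=[-2.0803]
Step 5: x=[1.7950] v=[-2.1466]
Step 6: x=[1.3982] v=[-1.9839]
Step 7: x=[1.0763] v=[-1.6096]
Step 8: x=[0.8636] v=[-1.0636]
Step 9: x=[0.7828] v=[-0.4042]
Step 10: x=[0.8425] v=[0.2983]
First v>=0 after going negative at step 10, time=2.0000

Answer: 2.0000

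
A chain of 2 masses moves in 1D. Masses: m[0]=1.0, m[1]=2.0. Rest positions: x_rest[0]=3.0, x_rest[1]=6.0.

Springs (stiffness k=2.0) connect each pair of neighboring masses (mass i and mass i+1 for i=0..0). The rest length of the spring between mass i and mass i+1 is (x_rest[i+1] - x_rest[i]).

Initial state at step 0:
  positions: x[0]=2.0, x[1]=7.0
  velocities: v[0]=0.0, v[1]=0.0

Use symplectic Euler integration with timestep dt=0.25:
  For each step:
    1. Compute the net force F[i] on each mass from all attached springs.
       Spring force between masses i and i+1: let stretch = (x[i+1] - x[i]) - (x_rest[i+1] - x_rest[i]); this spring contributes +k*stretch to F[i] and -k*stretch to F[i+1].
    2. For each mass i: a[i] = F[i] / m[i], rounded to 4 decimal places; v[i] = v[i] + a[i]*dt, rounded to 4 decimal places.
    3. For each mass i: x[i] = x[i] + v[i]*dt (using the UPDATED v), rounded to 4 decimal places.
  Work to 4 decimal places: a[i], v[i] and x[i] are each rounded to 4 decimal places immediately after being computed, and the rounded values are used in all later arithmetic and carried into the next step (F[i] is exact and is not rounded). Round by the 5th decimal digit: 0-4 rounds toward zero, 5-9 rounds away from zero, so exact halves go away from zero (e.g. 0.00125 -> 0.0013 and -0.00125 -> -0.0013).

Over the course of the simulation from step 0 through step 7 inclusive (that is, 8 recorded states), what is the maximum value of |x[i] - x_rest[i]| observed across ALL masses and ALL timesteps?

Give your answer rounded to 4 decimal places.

Step 0: x=[2.0000 7.0000] v=[0.0000 0.0000]
Step 1: x=[2.2500 6.8750] v=[1.0000 -0.5000]
Step 2: x=[2.7031 6.6484] v=[1.8125 -0.9063]
Step 3: x=[3.2744 6.3628] v=[2.2852 -1.1426]
Step 4: x=[3.8568 6.0716] v=[2.3294 -1.1647]
Step 5: x=[4.3410 5.8295] v=[1.9368 -0.9684]
Step 6: x=[4.6363 5.6819] v=[1.1811 -0.5905]
Step 7: x=[4.6873 5.6564] v=[0.2039 -0.1019]
Max displacement = 1.6873

Answer: 1.6873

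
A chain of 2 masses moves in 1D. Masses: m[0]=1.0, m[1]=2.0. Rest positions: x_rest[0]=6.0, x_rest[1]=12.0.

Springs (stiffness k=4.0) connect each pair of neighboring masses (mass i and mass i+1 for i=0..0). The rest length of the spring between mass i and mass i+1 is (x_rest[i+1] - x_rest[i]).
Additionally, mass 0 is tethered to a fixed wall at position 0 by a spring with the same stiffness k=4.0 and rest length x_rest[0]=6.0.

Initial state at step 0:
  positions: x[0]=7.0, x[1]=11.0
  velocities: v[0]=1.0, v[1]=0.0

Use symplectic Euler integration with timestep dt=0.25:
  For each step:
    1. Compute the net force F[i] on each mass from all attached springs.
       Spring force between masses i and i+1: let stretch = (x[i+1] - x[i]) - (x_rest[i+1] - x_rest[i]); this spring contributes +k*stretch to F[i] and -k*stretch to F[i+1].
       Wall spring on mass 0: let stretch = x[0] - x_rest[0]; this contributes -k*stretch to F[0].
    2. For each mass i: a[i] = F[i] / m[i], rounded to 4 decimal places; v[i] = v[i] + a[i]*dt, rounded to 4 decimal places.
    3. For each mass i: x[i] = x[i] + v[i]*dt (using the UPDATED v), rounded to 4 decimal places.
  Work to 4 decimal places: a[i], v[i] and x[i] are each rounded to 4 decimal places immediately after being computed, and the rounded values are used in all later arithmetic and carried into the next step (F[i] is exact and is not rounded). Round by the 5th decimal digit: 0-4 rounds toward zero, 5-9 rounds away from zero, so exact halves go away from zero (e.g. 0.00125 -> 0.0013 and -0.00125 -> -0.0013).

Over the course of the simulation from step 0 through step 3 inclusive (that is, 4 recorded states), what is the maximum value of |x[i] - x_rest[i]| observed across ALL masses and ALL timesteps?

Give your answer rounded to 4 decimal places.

Step 0: x=[7.0000 11.0000] v=[1.0000 0.0000]
Step 1: x=[6.5000 11.2500] v=[-2.0000 1.0000]
Step 2: x=[5.5625 11.6563] v=[-3.7500 1.6250]
Step 3: x=[4.7578 12.0508] v=[-3.2187 1.5781]
Max displacement = 1.2422

Answer: 1.2422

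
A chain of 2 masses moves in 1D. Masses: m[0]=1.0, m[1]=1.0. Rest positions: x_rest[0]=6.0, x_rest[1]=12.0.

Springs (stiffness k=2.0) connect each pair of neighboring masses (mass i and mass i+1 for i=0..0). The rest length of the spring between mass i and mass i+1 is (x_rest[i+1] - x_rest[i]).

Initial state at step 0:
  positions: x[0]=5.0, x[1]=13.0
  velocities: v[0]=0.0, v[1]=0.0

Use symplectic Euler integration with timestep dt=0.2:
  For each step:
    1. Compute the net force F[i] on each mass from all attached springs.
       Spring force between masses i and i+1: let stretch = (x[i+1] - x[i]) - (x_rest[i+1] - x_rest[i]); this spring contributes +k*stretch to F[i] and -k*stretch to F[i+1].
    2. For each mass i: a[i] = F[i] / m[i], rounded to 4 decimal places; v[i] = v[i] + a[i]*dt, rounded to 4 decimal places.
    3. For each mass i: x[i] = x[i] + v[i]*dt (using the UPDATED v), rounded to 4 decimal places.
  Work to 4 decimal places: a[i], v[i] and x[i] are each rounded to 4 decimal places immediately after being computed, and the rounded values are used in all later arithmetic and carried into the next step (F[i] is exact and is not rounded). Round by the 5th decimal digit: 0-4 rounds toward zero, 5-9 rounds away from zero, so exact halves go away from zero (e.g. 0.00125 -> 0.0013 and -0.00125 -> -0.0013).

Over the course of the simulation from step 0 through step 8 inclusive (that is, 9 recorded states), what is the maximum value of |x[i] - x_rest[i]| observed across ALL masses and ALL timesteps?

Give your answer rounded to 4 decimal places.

Answer: 1.0131

Derivation:
Step 0: x=[5.0000 13.0000] v=[0.0000 0.0000]
Step 1: x=[5.1600 12.8400] v=[0.8000 -0.8000]
Step 2: x=[5.4544 12.5456] v=[1.4720 -1.4720]
Step 3: x=[5.8361 12.1639] v=[1.9085 -1.9085]
Step 4: x=[6.2440 11.7560] v=[2.0396 -2.0396]
Step 5: x=[6.6129 11.3871] v=[1.8444 -1.8444]
Step 6: x=[6.8837 11.1163] v=[1.3541 -1.3541]
Step 7: x=[7.0131 10.9869] v=[0.6471 -0.6471]
Step 8: x=[6.9804 11.0196] v=[-0.1634 0.1634]
Max displacement = 1.0131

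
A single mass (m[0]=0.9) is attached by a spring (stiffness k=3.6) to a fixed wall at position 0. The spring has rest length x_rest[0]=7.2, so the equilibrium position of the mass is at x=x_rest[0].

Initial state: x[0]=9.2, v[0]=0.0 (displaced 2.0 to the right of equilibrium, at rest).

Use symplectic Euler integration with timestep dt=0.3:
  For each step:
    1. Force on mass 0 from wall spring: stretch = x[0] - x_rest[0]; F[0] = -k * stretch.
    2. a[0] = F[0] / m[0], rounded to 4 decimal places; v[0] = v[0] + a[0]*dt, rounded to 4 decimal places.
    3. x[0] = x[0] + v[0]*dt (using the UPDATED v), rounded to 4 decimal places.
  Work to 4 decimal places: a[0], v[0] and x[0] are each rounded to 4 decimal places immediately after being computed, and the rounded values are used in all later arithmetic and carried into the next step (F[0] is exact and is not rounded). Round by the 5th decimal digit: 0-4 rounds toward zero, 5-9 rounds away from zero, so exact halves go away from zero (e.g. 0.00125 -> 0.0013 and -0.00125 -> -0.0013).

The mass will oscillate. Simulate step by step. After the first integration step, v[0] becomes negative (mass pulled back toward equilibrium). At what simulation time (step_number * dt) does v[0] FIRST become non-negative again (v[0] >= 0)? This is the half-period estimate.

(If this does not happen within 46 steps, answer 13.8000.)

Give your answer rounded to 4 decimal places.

Answer: 1.8000

Derivation:
Step 0: x=[9.2000] v=[0.0000]
Step 1: x=[8.4800] v=[-2.4000]
Step 2: x=[7.2992] v=[-3.9360]
Step 3: x=[6.0827] v=[-4.0550]
Step 4: x=[5.2684] v=[-2.7142]
Step 5: x=[5.1495] v=[-0.3963]
Step 6: x=[5.7688] v=[2.0643]
First v>=0 after going negative at step 6, time=1.8000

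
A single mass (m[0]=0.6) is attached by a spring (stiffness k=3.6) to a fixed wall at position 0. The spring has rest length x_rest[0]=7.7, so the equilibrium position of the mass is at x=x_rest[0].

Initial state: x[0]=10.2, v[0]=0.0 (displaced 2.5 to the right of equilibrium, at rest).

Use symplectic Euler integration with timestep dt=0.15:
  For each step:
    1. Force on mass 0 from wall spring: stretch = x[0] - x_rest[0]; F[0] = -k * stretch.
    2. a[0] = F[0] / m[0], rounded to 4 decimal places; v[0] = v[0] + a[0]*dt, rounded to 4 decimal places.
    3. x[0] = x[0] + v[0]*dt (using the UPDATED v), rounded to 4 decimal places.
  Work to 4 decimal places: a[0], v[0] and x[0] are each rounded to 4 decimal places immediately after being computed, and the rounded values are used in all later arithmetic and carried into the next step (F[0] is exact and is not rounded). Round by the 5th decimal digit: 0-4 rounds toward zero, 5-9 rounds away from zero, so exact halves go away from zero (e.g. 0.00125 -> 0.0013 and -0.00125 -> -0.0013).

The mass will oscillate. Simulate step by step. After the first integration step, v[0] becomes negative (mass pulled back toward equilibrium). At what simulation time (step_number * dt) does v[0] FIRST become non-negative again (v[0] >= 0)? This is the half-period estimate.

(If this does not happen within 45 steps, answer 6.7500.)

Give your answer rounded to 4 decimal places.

Step 0: x=[10.2000] v=[0.0000]
Step 1: x=[9.8625] v=[-2.2500]
Step 2: x=[9.2331] v=[-4.1963]
Step 3: x=[8.3967] v=[-5.5761]
Step 4: x=[7.4662] v=[-6.2031]
Step 5: x=[6.5673] v=[-5.9927]
Step 6: x=[5.8213] v=[-4.9733]
Step 7: x=[5.3289] v=[-3.2825]
Step 8: x=[5.1566] v=[-1.1485]
Step 9: x=[5.3277] v=[1.1406]
First v>=0 after going negative at step 9, time=1.3500

Answer: 1.3500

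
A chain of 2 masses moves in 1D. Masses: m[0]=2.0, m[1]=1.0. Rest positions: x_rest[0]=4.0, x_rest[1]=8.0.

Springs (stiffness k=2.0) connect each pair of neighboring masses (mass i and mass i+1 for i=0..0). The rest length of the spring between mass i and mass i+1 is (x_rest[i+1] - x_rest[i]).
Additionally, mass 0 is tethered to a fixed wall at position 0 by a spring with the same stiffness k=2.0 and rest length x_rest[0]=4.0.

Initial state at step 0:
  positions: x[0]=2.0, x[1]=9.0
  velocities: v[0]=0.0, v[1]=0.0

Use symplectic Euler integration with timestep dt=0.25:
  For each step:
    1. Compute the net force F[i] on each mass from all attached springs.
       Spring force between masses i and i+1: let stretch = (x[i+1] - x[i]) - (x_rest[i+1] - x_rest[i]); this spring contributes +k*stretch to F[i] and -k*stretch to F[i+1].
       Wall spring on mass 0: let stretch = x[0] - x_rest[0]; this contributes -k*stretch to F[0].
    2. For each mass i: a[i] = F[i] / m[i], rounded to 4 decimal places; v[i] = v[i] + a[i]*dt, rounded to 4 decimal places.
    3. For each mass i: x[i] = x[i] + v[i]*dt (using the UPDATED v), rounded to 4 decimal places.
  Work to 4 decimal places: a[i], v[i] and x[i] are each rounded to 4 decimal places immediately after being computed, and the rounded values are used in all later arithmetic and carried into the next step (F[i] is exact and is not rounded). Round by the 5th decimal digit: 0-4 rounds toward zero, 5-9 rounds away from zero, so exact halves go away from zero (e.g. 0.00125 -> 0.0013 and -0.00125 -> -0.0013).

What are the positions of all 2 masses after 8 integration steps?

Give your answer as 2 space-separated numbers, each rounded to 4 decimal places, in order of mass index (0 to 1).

Answer: 4.9861 6.7122

Derivation:
Step 0: x=[2.0000 9.0000] v=[0.0000 0.0000]
Step 1: x=[2.3125 8.6250] v=[1.2500 -1.5000]
Step 2: x=[2.8750 7.9609] v=[2.2500 -2.6563]
Step 3: x=[3.5757 7.1611] v=[2.8027 -3.1993]
Step 4: x=[4.2770 6.4131] v=[2.8051 -2.9920]
Step 5: x=[4.8445 5.8981] v=[2.2699 -2.0601]
Step 6: x=[5.1751 5.7514] v=[1.3222 -0.5869]
Step 7: x=[5.2182 6.0327] v=[0.1725 1.1250]
Step 8: x=[4.9861 6.7122] v=[-0.9284 2.7178]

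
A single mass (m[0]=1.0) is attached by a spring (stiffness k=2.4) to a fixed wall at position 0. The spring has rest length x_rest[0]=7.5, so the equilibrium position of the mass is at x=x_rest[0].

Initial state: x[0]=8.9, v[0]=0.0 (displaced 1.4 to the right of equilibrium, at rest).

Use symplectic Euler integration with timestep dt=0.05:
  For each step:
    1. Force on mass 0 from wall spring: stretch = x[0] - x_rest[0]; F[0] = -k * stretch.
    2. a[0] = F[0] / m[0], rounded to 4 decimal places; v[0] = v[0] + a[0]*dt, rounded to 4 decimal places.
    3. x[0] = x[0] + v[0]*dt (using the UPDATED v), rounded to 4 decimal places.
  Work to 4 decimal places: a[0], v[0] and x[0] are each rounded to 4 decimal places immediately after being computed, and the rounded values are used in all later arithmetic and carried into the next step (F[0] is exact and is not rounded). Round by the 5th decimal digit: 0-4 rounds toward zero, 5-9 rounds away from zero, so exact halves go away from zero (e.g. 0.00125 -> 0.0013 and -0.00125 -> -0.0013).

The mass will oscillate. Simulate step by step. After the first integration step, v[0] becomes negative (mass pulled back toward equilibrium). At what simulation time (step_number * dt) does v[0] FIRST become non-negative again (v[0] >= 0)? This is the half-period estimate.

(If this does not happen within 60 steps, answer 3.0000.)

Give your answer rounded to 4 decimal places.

Step 0: x=[8.9000] v=[0.0000]
Step 1: x=[8.8916] v=[-0.1680]
Step 2: x=[8.8749] v=[-0.3350]
Step 3: x=[8.8499] v=[-0.5000]
Step 4: x=[8.8168] v=[-0.6620]
Step 5: x=[8.7758] v=[-0.8200]
Step 6: x=[8.7271] v=[-0.9731]
Step 7: x=[8.6711] v=[-1.1204]
Step 8: x=[8.6081] v=[-1.2609]
Step 9: x=[8.5384] v=[-1.3939]
Step 10: x=[8.4625] v=[-1.5185]
Step 11: x=[8.3808] v=[-1.6340]
Step 12: x=[8.2938] v=[-1.7397]
Step 13: x=[8.2021] v=[-1.8350]
Step 14: x=[8.1061] v=[-1.9193]
Step 15: x=[8.0065] v=[-1.9920]
Step 16: x=[7.9039] v=[-2.0528]
Step 17: x=[7.7988] v=[-2.1013]
Step 18: x=[7.6919] v=[-2.1372]
Step 19: x=[7.5839] v=[-2.1602]
Step 20: x=[7.4754] v=[-2.1703]
Step 21: x=[7.3670] v=[-2.1674]
Step 22: x=[7.2594] v=[-2.1514]
Step 23: x=[7.1533] v=[-2.1225]
Step 24: x=[7.0493] v=[-2.0809]
Step 25: x=[6.9480] v=[-2.0268]
Step 26: x=[6.8500] v=[-1.9606]
Step 27: x=[6.7559] v=[-1.8826]
Step 28: x=[6.6662] v=[-1.7933]
Step 29: x=[6.5815] v=[-1.6932]
Step 30: x=[6.5024] v=[-1.5830]
Step 31: x=[6.4292] v=[-1.4633]
Step 32: x=[6.3625] v=[-1.3348]
Step 33: x=[6.3026] v=[-1.1983]
Step 34: x=[6.2499] v=[-1.0546]
Step 35: x=[6.2047] v=[-0.9046]
Step 36: x=[6.1672] v=[-0.7492]
Step 37: x=[6.1377] v=[-0.5893]
Step 38: x=[6.1164] v=[-0.4258]
Step 39: x=[6.1034] v=[-0.2598]
Step 40: x=[6.0988] v=[-0.0922]
Step 41: x=[6.1026] v=[0.0759]
First v>=0 after going negative at step 41, time=2.0500

Answer: 2.0500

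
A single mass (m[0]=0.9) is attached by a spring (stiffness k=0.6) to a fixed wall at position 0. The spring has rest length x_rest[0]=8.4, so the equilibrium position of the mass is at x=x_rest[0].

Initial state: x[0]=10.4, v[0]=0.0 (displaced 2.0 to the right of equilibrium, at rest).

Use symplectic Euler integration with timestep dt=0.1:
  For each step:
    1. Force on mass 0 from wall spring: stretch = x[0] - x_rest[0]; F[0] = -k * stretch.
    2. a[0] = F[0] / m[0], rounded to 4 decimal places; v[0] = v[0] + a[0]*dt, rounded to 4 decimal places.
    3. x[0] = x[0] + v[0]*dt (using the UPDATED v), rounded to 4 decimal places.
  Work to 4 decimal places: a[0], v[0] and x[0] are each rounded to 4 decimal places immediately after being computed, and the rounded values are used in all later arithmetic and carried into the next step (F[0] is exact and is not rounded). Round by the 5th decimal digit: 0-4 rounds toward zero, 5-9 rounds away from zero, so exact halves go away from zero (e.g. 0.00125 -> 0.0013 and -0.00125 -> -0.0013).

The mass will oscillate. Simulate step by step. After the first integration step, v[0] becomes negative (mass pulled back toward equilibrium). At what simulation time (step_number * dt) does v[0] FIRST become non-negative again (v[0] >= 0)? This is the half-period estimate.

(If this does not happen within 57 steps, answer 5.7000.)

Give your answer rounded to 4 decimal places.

Step 0: x=[10.4000] v=[0.0000]
Step 1: x=[10.3867] v=[-0.1333]
Step 2: x=[10.3601] v=[-0.2658]
Step 3: x=[10.3205] v=[-0.3965]
Step 4: x=[10.2681] v=[-0.5245]
Step 5: x=[10.2032] v=[-0.6490]
Step 6: x=[10.1263] v=[-0.7692]
Step 7: x=[10.0379] v=[-0.8843]
Step 8: x=[9.9386] v=[-0.9935]
Step 9: x=[9.8290] v=[-1.0961]
Step 10: x=[9.7099] v=[-1.1914]
Step 11: x=[9.5820] v=[-1.2787]
Step 12: x=[9.4463] v=[-1.3575]
Step 13: x=[9.3036] v=[-1.4273]
Step 14: x=[9.1549] v=[-1.4875]
Step 15: x=[9.0011] v=[-1.5378]
Step 16: x=[8.8433] v=[-1.5779]
Step 17: x=[8.6826] v=[-1.6075]
Step 18: x=[8.5200] v=[-1.6263]
Step 19: x=[8.3566] v=[-1.6343]
Step 20: x=[8.1935] v=[-1.6314]
Step 21: x=[8.0317] v=[-1.6176]
Step 22: x=[7.8724] v=[-1.5931]
Step 23: x=[7.7166] v=[-1.5579]
Step 24: x=[7.5654] v=[-1.5123]
Step 25: x=[7.4197] v=[-1.4567]
Step 26: x=[7.2806] v=[-1.3914]
Step 27: x=[7.1489] v=[-1.3168]
Step 28: x=[7.0256] v=[-1.2334]
Step 29: x=[6.9114] v=[-1.1418]
Step 30: x=[6.8071] v=[-1.0426]
Step 31: x=[6.7135] v=[-0.9364]
Step 32: x=[6.6311] v=[-0.8240]
Step 33: x=[6.5605] v=[-0.7061]
Step 34: x=[6.5022] v=[-0.5835]
Step 35: x=[6.4565] v=[-0.4570]
Step 36: x=[6.4238] v=[-0.3274]
Step 37: x=[6.4042] v=[-0.1957]
Step 38: x=[6.3979] v=[-0.0627]
Step 39: x=[6.4050] v=[0.0708]
First v>=0 after going negative at step 39, time=3.9000

Answer: 3.9000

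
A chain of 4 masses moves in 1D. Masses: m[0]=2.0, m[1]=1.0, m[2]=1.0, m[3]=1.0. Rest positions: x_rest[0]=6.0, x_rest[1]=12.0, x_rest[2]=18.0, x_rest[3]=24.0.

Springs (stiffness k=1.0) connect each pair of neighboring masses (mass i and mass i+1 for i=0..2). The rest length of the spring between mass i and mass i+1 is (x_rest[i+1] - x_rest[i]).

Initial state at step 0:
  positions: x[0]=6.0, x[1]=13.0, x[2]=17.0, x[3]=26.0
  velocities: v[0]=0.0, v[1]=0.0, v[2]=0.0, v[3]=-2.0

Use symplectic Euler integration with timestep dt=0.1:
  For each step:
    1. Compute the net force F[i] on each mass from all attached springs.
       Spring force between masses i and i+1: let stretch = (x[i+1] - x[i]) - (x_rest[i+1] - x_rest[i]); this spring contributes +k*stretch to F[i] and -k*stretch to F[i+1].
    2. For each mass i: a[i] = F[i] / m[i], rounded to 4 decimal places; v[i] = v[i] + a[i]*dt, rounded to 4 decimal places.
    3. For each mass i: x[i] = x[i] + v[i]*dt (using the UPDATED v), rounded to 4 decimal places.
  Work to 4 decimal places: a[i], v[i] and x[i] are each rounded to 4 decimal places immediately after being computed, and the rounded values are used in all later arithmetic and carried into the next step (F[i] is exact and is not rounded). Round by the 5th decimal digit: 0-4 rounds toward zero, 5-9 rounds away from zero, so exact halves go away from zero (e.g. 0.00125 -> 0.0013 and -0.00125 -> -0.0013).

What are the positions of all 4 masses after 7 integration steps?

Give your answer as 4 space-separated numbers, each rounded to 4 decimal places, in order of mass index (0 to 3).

Answer: 6.1192 12.2942 18.1043 23.9630

Derivation:
Step 0: x=[6.0000 13.0000 17.0000 26.0000] v=[0.0000 0.0000 0.0000 -2.0000]
Step 1: x=[6.0050 12.9700 17.0500 25.7700] v=[0.0500 -0.3000 0.5000 -2.3000]
Step 2: x=[6.0148 12.9112 17.1464 25.5128] v=[0.0983 -0.5885 0.9640 -2.5720]
Step 3: x=[6.0291 12.8257 17.2841 25.2319] v=[0.1431 -0.8546 1.3771 -2.8086]
Step 4: x=[6.0474 12.7169 17.4567 24.9316] v=[0.1829 -1.0884 1.7260 -3.0034]
Step 5: x=[6.0690 12.5888 17.6567 24.6165] v=[0.2164 -1.2814 1.9995 -3.1509]
Step 6: x=[6.0932 12.4461 17.8756 24.2918] v=[0.2424 -1.4266 2.1887 -3.2469]
Step 7: x=[6.1192 12.2942 18.1043 23.9630] v=[0.2601 -1.5189 2.2874 -3.2885]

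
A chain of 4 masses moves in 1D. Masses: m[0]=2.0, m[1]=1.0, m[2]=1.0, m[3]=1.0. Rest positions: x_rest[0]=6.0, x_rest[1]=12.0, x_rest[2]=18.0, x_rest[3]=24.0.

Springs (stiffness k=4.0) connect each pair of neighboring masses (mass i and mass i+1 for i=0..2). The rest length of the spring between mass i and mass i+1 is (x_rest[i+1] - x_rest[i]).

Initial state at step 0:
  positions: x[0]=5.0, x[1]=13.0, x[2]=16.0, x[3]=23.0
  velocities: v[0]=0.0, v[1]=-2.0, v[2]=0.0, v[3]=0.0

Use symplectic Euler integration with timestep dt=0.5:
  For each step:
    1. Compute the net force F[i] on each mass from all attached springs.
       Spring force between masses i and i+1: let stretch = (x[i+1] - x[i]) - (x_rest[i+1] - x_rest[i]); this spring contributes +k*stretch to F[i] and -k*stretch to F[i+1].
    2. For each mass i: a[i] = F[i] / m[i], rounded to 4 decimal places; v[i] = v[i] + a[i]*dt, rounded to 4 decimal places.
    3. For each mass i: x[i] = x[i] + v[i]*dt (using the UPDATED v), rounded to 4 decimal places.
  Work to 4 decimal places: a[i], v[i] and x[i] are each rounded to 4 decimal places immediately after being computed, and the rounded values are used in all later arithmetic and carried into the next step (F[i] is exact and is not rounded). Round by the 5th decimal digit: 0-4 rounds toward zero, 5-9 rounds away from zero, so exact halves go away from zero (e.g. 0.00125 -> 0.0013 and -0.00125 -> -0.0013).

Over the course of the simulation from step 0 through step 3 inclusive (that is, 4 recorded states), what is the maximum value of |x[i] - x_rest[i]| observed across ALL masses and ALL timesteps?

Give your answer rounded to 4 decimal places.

Answer: 5.0000

Derivation:
Step 0: x=[5.0000 13.0000 16.0000 23.0000] v=[0.0000 -2.0000 0.0000 0.0000]
Step 1: x=[6.0000 7.0000 20.0000 22.0000] v=[2.0000 -12.0000 8.0000 -2.0000]
Step 2: x=[4.5000 13.0000 13.0000 25.0000] v=[-3.0000 12.0000 -14.0000 6.0000]
Step 3: x=[4.2500 10.5000 18.0000 22.0000] v=[-0.5000 -5.0000 10.0000 -6.0000]
Max displacement = 5.0000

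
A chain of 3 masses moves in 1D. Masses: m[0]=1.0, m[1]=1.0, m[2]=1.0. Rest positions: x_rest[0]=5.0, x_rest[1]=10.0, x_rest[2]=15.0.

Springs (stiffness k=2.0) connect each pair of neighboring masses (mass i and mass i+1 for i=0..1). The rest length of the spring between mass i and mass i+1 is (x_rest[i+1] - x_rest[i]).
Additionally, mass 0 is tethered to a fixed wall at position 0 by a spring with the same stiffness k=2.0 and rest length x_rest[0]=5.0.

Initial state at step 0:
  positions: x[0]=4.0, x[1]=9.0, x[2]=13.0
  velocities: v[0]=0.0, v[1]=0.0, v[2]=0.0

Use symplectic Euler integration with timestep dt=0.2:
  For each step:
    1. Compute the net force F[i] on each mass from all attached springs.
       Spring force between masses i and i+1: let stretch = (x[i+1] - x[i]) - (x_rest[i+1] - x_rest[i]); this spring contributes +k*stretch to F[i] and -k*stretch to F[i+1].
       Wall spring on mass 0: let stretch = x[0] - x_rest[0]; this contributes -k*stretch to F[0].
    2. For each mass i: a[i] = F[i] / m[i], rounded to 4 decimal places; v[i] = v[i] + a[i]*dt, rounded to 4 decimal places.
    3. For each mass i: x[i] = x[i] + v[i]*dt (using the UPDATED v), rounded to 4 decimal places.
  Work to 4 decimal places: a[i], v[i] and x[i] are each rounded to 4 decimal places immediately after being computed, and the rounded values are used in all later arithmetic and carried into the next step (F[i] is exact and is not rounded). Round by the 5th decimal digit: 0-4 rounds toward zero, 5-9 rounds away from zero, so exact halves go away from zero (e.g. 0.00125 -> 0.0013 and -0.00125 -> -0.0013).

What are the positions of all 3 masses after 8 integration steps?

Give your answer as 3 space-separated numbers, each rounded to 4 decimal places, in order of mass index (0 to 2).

Answer: 4.6375 9.1551 14.2786

Derivation:
Step 0: x=[4.0000 9.0000 13.0000] v=[0.0000 0.0000 0.0000]
Step 1: x=[4.0800 8.9200 13.0800] v=[0.4000 -0.4000 0.4000]
Step 2: x=[4.2208 8.7856 13.2272] v=[0.7040 -0.6720 0.7360]
Step 3: x=[4.3891 8.6413 13.4191] v=[0.8416 -0.7213 0.9594]
Step 4: x=[4.5465 8.5391 13.6288] v=[0.7868 -0.5111 1.0483]
Step 5: x=[4.6595 8.5246 13.8313] v=[0.5652 -0.0723 1.0124]
Step 6: x=[4.7090 8.6255 14.0092] v=[0.2474 0.5043 0.8897]
Step 7: x=[4.6951 8.8437 14.1564] v=[-0.0696 1.0912 0.7362]
Step 8: x=[4.6375 9.1551 14.2786] v=[-0.2882 1.5568 0.6111]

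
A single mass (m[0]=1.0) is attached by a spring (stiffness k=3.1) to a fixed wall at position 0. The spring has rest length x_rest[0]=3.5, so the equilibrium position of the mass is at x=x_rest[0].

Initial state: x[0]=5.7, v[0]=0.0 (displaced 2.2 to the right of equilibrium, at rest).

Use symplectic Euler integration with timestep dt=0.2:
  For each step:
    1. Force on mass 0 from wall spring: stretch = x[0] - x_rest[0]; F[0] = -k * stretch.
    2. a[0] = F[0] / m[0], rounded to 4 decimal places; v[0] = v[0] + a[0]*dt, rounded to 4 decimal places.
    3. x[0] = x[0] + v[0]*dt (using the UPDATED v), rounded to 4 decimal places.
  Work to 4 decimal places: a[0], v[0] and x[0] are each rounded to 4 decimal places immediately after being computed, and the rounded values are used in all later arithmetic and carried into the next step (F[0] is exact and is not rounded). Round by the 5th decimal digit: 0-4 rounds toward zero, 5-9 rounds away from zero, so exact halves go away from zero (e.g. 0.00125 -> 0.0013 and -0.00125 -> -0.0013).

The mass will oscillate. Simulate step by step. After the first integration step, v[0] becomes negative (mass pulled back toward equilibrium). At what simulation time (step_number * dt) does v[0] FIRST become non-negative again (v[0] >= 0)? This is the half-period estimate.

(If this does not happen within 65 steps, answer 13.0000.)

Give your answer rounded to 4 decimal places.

Answer: 1.8000

Derivation:
Step 0: x=[5.7000] v=[0.0000]
Step 1: x=[5.4272] v=[-1.3640]
Step 2: x=[4.9154] v=[-2.5589]
Step 3: x=[4.2281] v=[-3.4364]
Step 4: x=[3.4505] v=[-3.8878]
Step 5: x=[2.6791] v=[-3.8571]
Step 6: x=[2.0095] v=[-3.3481]
Step 7: x=[1.5247] v=[-2.4240]
Step 8: x=[1.2848] v=[-1.1993]
Step 9: x=[1.3196] v=[0.1741]
First v>=0 after going negative at step 9, time=1.8000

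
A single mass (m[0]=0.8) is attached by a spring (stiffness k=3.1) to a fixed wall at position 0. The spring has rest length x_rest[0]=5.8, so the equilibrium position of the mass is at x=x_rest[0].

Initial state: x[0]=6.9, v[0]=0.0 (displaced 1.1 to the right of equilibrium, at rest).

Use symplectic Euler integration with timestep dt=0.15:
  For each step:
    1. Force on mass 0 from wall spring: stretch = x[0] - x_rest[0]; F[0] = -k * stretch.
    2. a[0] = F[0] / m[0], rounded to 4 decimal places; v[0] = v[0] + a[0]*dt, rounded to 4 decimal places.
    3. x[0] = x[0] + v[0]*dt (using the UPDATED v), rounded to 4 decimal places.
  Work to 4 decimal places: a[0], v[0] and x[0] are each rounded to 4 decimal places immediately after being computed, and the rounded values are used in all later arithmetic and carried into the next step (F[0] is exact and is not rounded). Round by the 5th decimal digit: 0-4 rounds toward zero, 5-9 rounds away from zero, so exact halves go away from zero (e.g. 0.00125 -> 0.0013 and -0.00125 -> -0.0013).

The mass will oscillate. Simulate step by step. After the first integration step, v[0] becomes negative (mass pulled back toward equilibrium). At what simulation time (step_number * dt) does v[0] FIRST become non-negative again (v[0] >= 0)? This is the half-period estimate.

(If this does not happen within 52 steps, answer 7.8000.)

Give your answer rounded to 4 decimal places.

Step 0: x=[6.9000] v=[0.0000]
Step 1: x=[6.8041] v=[-0.6394]
Step 2: x=[6.6207] v=[-1.2230]
Step 3: x=[6.3657] v=[-1.7000]
Step 4: x=[6.0614] v=[-2.0288]
Step 5: x=[5.7343] v=[-2.1807]
Step 6: x=[5.4129] v=[-2.1425]
Step 7: x=[5.1253] v=[-1.9175]
Step 8: x=[4.8965] v=[-1.5253]
Step 9: x=[4.7465] v=[-1.0001]
Step 10: x=[4.6883] v=[-0.3878]
Step 11: x=[4.7271] v=[0.2584]
First v>=0 after going negative at step 11, time=1.6500

Answer: 1.6500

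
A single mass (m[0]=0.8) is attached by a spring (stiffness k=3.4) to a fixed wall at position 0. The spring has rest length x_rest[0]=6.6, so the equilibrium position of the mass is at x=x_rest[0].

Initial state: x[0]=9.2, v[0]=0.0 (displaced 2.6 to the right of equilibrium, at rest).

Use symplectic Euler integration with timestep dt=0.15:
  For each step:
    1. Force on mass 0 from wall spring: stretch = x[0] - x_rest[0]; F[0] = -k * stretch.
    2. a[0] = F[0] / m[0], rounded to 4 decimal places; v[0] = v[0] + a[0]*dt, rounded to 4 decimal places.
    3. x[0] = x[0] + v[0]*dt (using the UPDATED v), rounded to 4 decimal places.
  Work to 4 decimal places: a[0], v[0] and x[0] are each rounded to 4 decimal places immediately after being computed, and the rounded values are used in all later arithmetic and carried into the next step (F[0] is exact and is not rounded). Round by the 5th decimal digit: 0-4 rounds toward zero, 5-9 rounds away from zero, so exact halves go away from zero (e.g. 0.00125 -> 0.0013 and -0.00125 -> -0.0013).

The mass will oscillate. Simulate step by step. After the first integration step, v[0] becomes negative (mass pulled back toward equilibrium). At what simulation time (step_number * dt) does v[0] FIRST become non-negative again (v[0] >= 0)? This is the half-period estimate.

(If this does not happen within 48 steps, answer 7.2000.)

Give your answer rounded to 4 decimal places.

Step 0: x=[9.2000] v=[0.0000]
Step 1: x=[8.9514] v=[-1.6575]
Step 2: x=[8.4779] v=[-3.1565]
Step 3: x=[7.8248] v=[-4.3537]
Step 4: x=[7.0546] v=[-5.1345]
Step 5: x=[6.2410] v=[-5.4243]
Step 6: x=[5.4617] v=[-5.1954]
Step 7: x=[4.7912] v=[-4.4697]
Step 8: x=[4.2937] v=[-3.3166]
Step 9: x=[4.0168] v=[-1.8463]
Step 10: x=[3.9869] v=[-0.1995]
Step 11: x=[4.2069] v=[1.4664]
First v>=0 after going negative at step 11, time=1.6500

Answer: 1.6500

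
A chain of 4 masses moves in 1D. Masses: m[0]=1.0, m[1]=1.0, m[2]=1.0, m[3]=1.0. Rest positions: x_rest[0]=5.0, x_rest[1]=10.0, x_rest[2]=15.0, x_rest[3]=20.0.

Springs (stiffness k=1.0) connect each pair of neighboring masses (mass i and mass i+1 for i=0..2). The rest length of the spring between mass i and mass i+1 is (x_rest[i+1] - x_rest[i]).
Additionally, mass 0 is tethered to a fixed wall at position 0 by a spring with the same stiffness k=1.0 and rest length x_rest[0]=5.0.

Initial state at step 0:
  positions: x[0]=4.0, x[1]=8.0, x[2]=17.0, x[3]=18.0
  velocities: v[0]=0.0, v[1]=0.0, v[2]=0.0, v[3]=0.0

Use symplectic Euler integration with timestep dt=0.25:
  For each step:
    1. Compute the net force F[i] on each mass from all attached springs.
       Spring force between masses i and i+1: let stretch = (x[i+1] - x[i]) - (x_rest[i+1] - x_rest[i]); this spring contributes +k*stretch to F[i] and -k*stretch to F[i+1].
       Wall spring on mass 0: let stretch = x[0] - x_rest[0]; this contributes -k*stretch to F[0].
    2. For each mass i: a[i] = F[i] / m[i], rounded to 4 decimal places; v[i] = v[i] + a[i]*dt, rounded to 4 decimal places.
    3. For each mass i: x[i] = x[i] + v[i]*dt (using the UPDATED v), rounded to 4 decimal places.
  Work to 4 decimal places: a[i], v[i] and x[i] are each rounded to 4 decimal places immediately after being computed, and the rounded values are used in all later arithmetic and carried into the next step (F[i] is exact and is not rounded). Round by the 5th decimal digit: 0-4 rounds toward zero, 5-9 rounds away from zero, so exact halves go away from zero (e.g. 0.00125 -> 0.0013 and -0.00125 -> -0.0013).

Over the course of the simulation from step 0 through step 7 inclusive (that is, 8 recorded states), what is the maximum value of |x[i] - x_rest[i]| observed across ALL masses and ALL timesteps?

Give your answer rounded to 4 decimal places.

Step 0: x=[4.0000 8.0000 17.0000 18.0000] v=[0.0000 0.0000 0.0000 0.0000]
Step 1: x=[4.0000 8.3125 16.5000 18.2500] v=[0.0000 1.2500 -2.0000 1.0000]
Step 2: x=[4.0195 8.8672 15.5977 18.7031] v=[0.0781 2.2188 -3.6094 1.8125]
Step 3: x=[4.0908 9.5396 14.4688 19.2747] v=[0.2852 2.6895 -4.5157 2.2862]
Step 4: x=[4.2470 10.1795 13.3322 19.8584] v=[0.6247 2.5596 -4.5465 2.3347]
Step 5: x=[4.5085 10.6457 12.4064 20.3467] v=[1.0461 1.8647 -3.7031 1.9532]
Step 6: x=[4.8718 10.8384 11.8669 20.6512] v=[1.4533 0.7706 -2.1582 1.2181]
Step 7: x=[5.3036 10.7224 11.8121 20.7192] v=[1.7270 -0.4639 -0.2193 0.2720]
Max displacement = 3.1879

Answer: 3.1879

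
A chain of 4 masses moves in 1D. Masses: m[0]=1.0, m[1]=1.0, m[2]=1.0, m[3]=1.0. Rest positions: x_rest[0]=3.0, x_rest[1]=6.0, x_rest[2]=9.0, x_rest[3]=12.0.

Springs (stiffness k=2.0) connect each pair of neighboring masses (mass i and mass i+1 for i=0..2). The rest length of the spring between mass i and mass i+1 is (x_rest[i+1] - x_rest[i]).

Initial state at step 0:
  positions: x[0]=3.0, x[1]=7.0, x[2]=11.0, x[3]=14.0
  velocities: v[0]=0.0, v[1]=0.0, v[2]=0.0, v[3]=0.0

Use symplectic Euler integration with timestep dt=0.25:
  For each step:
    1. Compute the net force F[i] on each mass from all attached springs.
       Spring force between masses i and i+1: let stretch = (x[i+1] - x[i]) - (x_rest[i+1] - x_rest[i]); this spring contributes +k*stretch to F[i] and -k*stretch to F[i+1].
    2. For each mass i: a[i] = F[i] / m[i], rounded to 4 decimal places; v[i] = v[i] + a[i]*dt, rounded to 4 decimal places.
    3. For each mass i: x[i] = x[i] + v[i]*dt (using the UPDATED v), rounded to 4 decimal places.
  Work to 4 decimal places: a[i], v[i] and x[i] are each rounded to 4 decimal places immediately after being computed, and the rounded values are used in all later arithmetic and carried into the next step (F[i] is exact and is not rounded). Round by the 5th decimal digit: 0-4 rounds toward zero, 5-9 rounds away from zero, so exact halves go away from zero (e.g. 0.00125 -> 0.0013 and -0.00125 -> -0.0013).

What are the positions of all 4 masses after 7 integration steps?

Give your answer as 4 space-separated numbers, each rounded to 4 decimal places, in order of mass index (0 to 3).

Step 0: x=[3.0000 7.0000 11.0000 14.0000] v=[0.0000 0.0000 0.0000 0.0000]
Step 1: x=[3.1250 7.0000 10.8750 14.0000] v=[0.5000 0.0000 -0.5000 0.0000]
Step 2: x=[3.3594 7.0000 10.6563 13.9844] v=[0.9375 0.0000 -0.8750 -0.0625]
Step 3: x=[3.6739 7.0020 10.3965 13.9278] v=[1.2578 0.0079 -1.0391 -0.2266]
Step 4: x=[4.0294 7.0123 10.1538 13.8047] v=[1.4219 0.0411 -0.9707 -0.4923]
Step 5: x=[4.3828 7.0424 9.9748 13.6003] v=[1.4134 0.1204 -0.7160 -0.8178]
Step 6: x=[4.6936 7.1066 9.8824 13.3177] v=[1.2432 0.2568 -0.3695 -1.1306]
Step 7: x=[4.9310 7.2162 9.8725 12.9806] v=[0.9497 0.4382 -0.0398 -1.3483]

Answer: 4.9310 7.2162 9.8725 12.9806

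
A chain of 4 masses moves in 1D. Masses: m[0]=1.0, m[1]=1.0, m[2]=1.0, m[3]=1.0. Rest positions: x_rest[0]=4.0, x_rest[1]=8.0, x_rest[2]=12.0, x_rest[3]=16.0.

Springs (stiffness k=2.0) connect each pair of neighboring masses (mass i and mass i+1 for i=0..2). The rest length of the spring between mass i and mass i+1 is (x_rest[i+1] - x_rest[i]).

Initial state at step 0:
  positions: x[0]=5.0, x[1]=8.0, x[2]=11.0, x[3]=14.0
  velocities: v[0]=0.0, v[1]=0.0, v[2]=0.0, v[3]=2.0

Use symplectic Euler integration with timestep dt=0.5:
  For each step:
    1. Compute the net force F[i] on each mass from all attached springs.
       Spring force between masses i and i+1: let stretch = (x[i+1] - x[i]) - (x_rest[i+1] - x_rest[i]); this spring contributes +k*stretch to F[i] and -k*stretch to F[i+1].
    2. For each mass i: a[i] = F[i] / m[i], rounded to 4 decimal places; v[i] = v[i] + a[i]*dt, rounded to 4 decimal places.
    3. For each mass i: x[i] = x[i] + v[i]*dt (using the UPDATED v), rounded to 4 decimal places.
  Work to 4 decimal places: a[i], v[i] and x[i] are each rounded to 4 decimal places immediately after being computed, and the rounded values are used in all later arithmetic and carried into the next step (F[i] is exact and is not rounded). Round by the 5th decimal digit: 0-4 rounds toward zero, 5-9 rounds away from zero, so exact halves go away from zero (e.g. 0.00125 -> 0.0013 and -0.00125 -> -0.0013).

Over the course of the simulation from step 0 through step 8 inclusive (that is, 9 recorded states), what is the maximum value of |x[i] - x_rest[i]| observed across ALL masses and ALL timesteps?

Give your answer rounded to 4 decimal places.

Step 0: x=[5.0000 8.0000 11.0000 14.0000] v=[0.0000 0.0000 0.0000 2.0000]
Step 1: x=[4.5000 8.0000 11.0000 15.5000] v=[-1.0000 0.0000 0.0000 3.0000]
Step 2: x=[3.7500 7.7500 11.7500 16.7500] v=[-1.5000 -0.5000 1.5000 2.5000]
Step 3: x=[3.0000 7.5000 13.0000 17.5000] v=[-1.5000 -0.5000 2.5000 1.5000]
Step 4: x=[2.5000 7.7500 13.7500 18.0000] v=[-1.0000 0.5000 1.5000 1.0000]
Step 5: x=[2.6250 8.3750 13.6250 18.3750] v=[0.2500 1.2500 -0.2500 0.7500]
Step 6: x=[3.6250 8.7500 13.2500 18.3750] v=[2.0000 0.7500 -0.7500 0.0000]
Step 7: x=[5.1875 8.8125 13.1875 17.8125] v=[3.1250 0.1250 -0.1250 -1.1250]
Step 8: x=[6.5625 9.2500 13.2500 16.9375] v=[2.7500 0.8750 0.1250 -1.7500]
Max displacement = 2.5625

Answer: 2.5625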